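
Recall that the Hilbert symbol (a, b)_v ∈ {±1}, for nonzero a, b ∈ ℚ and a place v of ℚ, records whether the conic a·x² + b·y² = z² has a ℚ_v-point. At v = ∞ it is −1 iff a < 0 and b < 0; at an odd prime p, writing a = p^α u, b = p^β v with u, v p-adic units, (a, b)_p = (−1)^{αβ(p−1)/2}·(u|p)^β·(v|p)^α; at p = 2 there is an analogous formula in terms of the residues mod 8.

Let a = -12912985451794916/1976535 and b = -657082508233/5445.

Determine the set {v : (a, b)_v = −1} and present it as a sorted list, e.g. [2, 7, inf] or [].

[17, 31, 37, inf]

Mod squares: a ≡ -5557215, b ≡ -108965. Check v ∈ {∞, 2, 3, 5, 11, 17, 19, 31, 37}.
v=∞: -5557215 < 0 and -108965 < 0  ⇒  (a,b)_∞ = -1.
v=2: v_2(a)=2, v_2(b)=0; units ≡ 1, 3 (mod 8); ε·ε+αω+βω = 0·1+2·1+0·0 ≡ 0  ⇒  (a,b)_2 = +1.
v=31: a=31^1·(≡19), b=31^1·(≡8) mod 31; (19|31)=+1, (8|31)=+1; (−1)^{1·1·15}·(+1)^1·(+1)^1 = -1.
v=19: a=19^3·(≡4), b=19^3·(≡14) mod 19; (4|19)=+1, (14|19)=-1; (−1)^{3·3·9}·(+1)^3·(-1)^3 = +1.
v=5: a=5^-1·(≡2), b=5^-1·(≡3) mod 5; (2|5)=-1, (3|5)=-1; (−1)^{-1·-1·2}·(-1)^-1·(-1)^-1 = +1.
v=3: a=3^-3·(≡2), b=3^-2·(≡1) mod 3; (2|3)=-1, (1|3)=+1; (−1)^{-3·-2·1}·(-1)^-2·(+1)^-3 = +1.
v=11: a=11^-4·(≡6), b=11^-2·(≡3) mod 11; (6|11)=-1, (3|11)=+1; (−1)^{-4·-2·5}·(-1)^-2·(+1)^-4 = +1.
v=37: a=37^1·(≡28), b=37^1·(≡20) mod 37; (28|37)=+1, (20|37)=-1; (−1)^{1·1·18}·(+1)^1·(-1)^1 = -1.
v=17: a=17^7·(≡13), b=17^4·(≡11) mod 17; (13|17)=+1, (11|17)=-1; (−1)^{7·4·8}·(+1)^4·(-1)^7 = -1.
(-5557215, -108965 / ℚ) ramifies at {17, 31, 37, ∞}: a division algebra.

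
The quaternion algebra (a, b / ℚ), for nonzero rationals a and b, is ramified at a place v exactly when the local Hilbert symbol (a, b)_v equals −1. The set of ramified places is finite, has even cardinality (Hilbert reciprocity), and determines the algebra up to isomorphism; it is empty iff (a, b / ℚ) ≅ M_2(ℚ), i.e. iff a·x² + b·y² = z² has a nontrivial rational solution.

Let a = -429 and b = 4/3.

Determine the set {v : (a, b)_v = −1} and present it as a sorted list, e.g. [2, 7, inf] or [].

[2, 3]

Mod squares: a ≡ -429, b ≡ 3. Check v ∈ {∞, 2, 3, 11, 13}.
v=13: a=13^1·(≡6), b=13^0·(≡10) mod 13; (6|13)=-1, (10|13)=+1; (−1)^{1·0·6}·(-1)^0·(+1)^1 = +1.
v=∞: -429 < 0 and 3 > 0  ⇒  (a,b)_∞ = +1.
v=2: v_2(a)=0, v_2(b)=2; units ≡ 3, 3 (mod 8); ε·ε+αω+βω = 1·1+0·1+2·1 ≡ 1  ⇒  (a,b)_2 = -1.
v=11: a=11^1·(≡5), b=11^0·(≡5) mod 11; (5|11)=+1, (5|11)=+1; (−1)^{1·0·5}·(+1)^0·(+1)^1 = +1.
v=3: a=3^1·(≡1), b=3^-1·(≡1) mod 3; (1|3)=+1, (1|3)=+1; (−1)^{1·-1·1}·(+1)^-1·(+1)^1 = -1.
Ram(-429, 3) = {2, 3}; no ℚ_2-point on the conic.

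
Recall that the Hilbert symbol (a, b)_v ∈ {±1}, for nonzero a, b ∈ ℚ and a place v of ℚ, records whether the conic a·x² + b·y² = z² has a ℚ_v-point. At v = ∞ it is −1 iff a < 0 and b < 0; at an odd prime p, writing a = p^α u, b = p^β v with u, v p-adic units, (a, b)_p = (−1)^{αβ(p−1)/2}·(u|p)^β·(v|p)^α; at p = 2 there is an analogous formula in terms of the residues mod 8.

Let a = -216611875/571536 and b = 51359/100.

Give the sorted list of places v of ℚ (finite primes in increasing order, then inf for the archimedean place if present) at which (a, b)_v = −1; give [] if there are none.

[7, 19]

(a, b) ≡ (-346579, 51359) mod (ℚ^×)²; places V = {2, 3, 5, 7, 11, 17, 19, 23, 29, 37, ∞}.
(a,b)_37: α=1, u≡29; β=0, v≡30 (mod 37); (29|37)=-1, (30|37)=+1; sign (−1)^0·-1^0·+1^1 = +1.
(a,b)_11: α=0, u≡9; β=1, v≡5 (mod 11); (9|11)=+1, (5|11)=+1; sign (−1)^0·+1^1·+1^0 = +1.
(a,b)_∞: sgn(-346579)=−, sgn(51359)=+, so +1.
(a,b)_5: α=4, u≡1; β=-2, v≡1 (mod 5); (1|5)=+1, (1|5)=+1; sign (−1)^0·+1^-2·+1^4 = +1.
(a,b)_2: α=-4, β=-2; u≡5, v≡7 (mod 8); ε(u)ε(v)=0·1, αω(v)=-4·0, βω(u)=-2·1; sum ≡ 0  ⇒  +1.
(a,b)_3: α=-6, u≡2; β=0, v≡2 (mod 3); (2|3)=-1, (2|3)=-1; sign (−1)^0·-1^0·-1^-6 = +1.
(a,b)_29: α=1, u≡17; β=1, v≡18 (mod 29); (17|29)=-1, (18|29)=-1; sign (−1)^0·-1^1·-1^1 = +1.
(a,b)_19: α=1, u≡12; β=0, v≡8 (mod 19); (12|19)=-1, (8|19)=-1; sign (−1)^0·-1^0·-1^1 = -1.
(a,b)_7: α=-2, u≡5; β=1, v≡4 (mod 7); (5|7)=-1, (4|7)=+1; sign (−1)^0·-1^1·+1^-2 = -1.
(a,b)_17: α=1, u≡13; β=0, v≡16 (mod 17); (13|17)=+1, (16|17)=+1; sign (−1)^0·+1^0·+1^1 = +1.
(a,b)_23: α=0, u≡1; β=1, v≡6 (mod 23); (1|23)=+1, (6|23)=+1; sign (−1)^0·+1^1·+1^0 = +1.
|Ram(-346579, 51359)| = 2, even; anisotropic at {7, 19}.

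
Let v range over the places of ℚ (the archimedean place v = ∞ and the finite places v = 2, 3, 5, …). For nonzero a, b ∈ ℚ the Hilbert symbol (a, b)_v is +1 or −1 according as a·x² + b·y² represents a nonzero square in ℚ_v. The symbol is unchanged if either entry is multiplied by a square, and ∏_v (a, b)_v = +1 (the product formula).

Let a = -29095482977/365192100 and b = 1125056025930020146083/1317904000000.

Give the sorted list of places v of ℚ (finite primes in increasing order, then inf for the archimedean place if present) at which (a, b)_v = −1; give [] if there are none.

Mod squares: a ≡ -473, b ≡ 43. Check v ∈ {∞, 2, 3, 5, 7, 11, 13, 23, 31, 41, 43}.
v=41: a=41^0·(≡7), b=41^-2·(≡16) mod 41; (7|41)=-1, (16|41)=+1; (−1)^{0·-2·20}·(-1)^-2·(+1)^0 = +1.
v=5: a=5^-2·(≡2), b=5^-6·(≡3) mod 5; (2|5)=-1, (3|5)=-1; (−1)^{-2·-6·2}·(-1)^-6·(-1)^-2 = +1.
v=23: a=23^2·(≡5), b=23^0·(≡20) mod 23; (5|23)=-1, (20|23)=-1; (−1)^{2·0·11}·(-1)^0·(-1)^2 = +1.
v=2: v_2(a)=-2, v_2(b)=-10; units ≡ 7, 3 (mod 8); ε·ε+αω+βω = 1·1+-2·1+-10·0 ≡ 1  ⇒  (a,b)_2 = -1.
v=3: a=3^-2·(≡1), b=3^2·(≡1) mod 3; (1|3)=+1, (1|3)=+1; (−1)^{-2·2·1}·(+1)^2·(+1)^-2 = +1.
v=13: a=13^-2·(≡11), b=13^0·(≡10) mod 13; (11|13)=-1, (10|13)=+1; (−1)^{-2·0·6}·(-1)^0·(+1)^-2 = +1.
v=43: a=43^1·(≡2), b=43^3·(≡10) mod 43; (2|43)=-1, (10|43)=+1; (−1)^{1·3·21}·(-1)^3·(+1)^1 = +1.
v=11: a=11^3·(≡9), b=11^6·(≡8) mod 11; (9|11)=+1, (8|11)=-1; (−1)^{3·6·5}·(+1)^6·(-1)^3 = -1.
v=7: a=7^-4·(≡5), b=7^-2·(≡1) mod 7; (5|7)=-1, (1|7)=+1; (−1)^{-4·-2·3}·(-1)^-2·(+1)^-4 = +1.
v=31: a=31^2·(≡11), b=31^6·(≡11) mod 31; (11|31)=-1, (11|31)=-1; (−1)^{2·6·15}·(-1)^6·(-1)^2 = +1.
v=∞: -473 < 0 and 43 > 0  ⇒  (a,b)_∞ = +1.
|Ram(-473, 43)| = 2, even; anisotropic at {2, 11}.

[2, 11]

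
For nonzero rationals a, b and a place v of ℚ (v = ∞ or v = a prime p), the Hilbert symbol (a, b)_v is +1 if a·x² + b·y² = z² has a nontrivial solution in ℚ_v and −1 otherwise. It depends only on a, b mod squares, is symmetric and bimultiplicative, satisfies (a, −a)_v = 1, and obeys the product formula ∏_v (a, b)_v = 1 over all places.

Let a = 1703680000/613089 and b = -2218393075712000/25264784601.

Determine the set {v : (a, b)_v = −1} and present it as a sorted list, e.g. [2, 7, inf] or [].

[5, 11]

Mod squares: a ≡ 22, b ≡ -5. Check v ∈ {∞, 2, 3, 5, 7, 11, 17, 29}.
v=2: v_2(a)=11, v_2(b)=22; units ≡ 3, 3 (mod 8); ε·ε+αω+βω = 1·1+11·1+22·1 ≡ 0  ⇒  (a,b)_2 = +1.
v=3: a=3^-6·(≡1), b=3^-6·(≡1) mod 3; (1|3)=+1, (1|3)=+1; (−1)^{-6·-6·1}·(+1)^-6·(+1)^-6 = +1.
v=17: a=17^0·(≡10), b=17^2·(≡11) mod 17; (10|17)=-1, (11|17)=-1; (−1)^{0·2·8}·(-1)^2·(-1)^0 = +1.
v=29: a=29^-2·(≡16), b=29^-4·(≡5) mod 29; (16|29)=+1, (5|29)=+1; (−1)^{-2·-4·14}·(+1)^-4·(+1)^-2 = +1.
v=∞: 22 > 0 and -5 < 0  ⇒  (a,b)_∞ = +1.
v=5: a=5^4·(≡2), b=5^3·(≡4) mod 5; (2|5)=-1, (4|5)=+1; (−1)^{4·3·2}·(-1)^3·(+1)^4 = -1.
v=7: a=7^0·(≡1), b=7^-2·(≡2) mod 7; (1|7)=+1, (2|7)=+1; (−1)^{0·-2·3}·(+1)^-2·(+1)^0 = +1.
v=11: a=11^3·(≡10), b=11^4·(≡7) mod 11; (10|11)=-1, (7|11)=-1; (−1)^{3·4·5}·(-1)^4·(-1)^3 = -1.
|Ram(22, -5)| = 2, even; anisotropic at {5, 11}.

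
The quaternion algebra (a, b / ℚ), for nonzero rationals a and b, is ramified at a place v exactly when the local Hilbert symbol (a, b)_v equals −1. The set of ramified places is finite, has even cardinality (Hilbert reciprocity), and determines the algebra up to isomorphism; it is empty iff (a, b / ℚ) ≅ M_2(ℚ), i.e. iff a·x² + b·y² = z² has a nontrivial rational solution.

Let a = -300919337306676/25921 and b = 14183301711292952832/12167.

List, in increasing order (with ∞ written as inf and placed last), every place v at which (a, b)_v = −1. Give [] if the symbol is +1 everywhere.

(a, b) ≡ (-29, 391) mod (ℚ^×)²; places V = {2, 3, 7, 11, 17, 23, 29, ∞}.
(a,b)_2: α=2, β=8; u≡3, v≡7 (mod 8); ε(u)ε(v)=1·1, αω(v)=2·0, βω(u)=8·1; sum ≡ 1  ⇒  -1.
(a,b)_7: α=-2, u≡6; β=0, v≡6 (mod 7); (6|7)=-1, (6|7)=-1; sign (−1)^0·-1^0·-1^-2 = +1.
(a,b)_23: α=-2, u≡5; β=-3, v≡7 (mod 23); (5|23)=-1, (7|23)=-1; sign (−1)^0·-1^-3·-1^-2 = -1.
(a,b)_11: α=4, u≡1; β=6, v≡6 (mod 11); (1|11)=+1, (6|11)=-1; sign (−1)^0·+1^6·-1^4 = +1.
(a,b)_17: α=2, u≡14; β=3, v≡10 (mod 17); (14|17)=-1, (10|17)=-1; sign (−1)^0·-1^3·-1^2 = -1.
(a,b)_29: α=3, u≡7; β=4, v≡8 (mod 29); (7|29)=+1, (8|29)=-1; sign (−1)^0·+1^4·-1^3 = -1.
(a,b)_∞: sgn(-29)=−, sgn(391)=+, so +1.
(a,b)_3: α=6, u≡1; β=2, v≡1 (mod 3); (1|3)=+1, (1|3)=+1; sign (−1)^0·+1^2·+1^6 = +1.
|Ram(-29, 391)| = 4, even; anisotropic at {2, 17, 23, 29}.

[2, 17, 23, 29]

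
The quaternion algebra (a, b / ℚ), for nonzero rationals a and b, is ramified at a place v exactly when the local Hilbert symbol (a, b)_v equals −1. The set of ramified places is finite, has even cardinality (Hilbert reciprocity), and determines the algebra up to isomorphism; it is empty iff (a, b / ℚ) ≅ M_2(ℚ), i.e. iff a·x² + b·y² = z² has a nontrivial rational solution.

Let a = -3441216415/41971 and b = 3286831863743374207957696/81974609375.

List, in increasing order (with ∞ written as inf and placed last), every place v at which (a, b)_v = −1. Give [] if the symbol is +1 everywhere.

[5, 7]

(a, b) ≡ (-146965, 8645) mod (ℚ^×)²; places V = {2, 5, 7, 11, 13, 17, 19, 23, 29, 47, ∞}.
(a,b)_2: α=0, β=6; u≡3, v≡5 (mod 8); ε(u)ε(v)=1·0, αω(v)=0·1, βω(u)=6·1; sum ≡ 0  ⇒  +1.
(a,b)_29: α=2, u≡7; β=2, v≡27 (mod 29); (7|29)=+1, (27|29)=-1; sign (−1)^0·+1^2·-1^2 = +1.
(a,b)_47: α=-2, u≡16; β=-2, v≡20 (mod 47); (16|47)=+1, (20|47)=-1; sign (−1)^0·+1^-2·-1^-2 = +1.
(a,b)_5: α=1, u≡2; β=-9, v≡1 (mod 5); (2|5)=-1, (1|5)=+1; sign (−1)^0·-1^-9·+1^1 = -1.
(a,b)_23: α=2, u≡17; β=4, v≡5 (mod 23); (17|23)=-1, (5|23)=-1; sign (−1)^0·-1^4·-1^2 = +1.
(a,b)_17: α=1, u≡2; β=2, v≡1 (mod 17); (2|17)=+1, (1|17)=+1; sign (−1)^0·+1^2·+1^1 = +1.
(a,b)_7: α=1, u≡3; β=5, v≡6 (mod 7); (3|7)=-1, (6|7)=-1; sign (−1)^1·-1^5·-1^1 = -1.
(a,b)_19: α=-1, u≡6; β=-1, v≡13 (mod 19); (6|19)=+1, (13|19)=-1; sign (−1)^1·+1^-1·-1^-1 = +1.
(a,b)_13: α=1, u≡5; β=5, v≡7 (mod 13); (5|13)=-1, (7|13)=-1; sign (−1)^0·-1^5·-1^1 = +1.
(a,b)_∞: sgn(-146965)=−, sgn(8645)=+, so +1.
(a,b)_11: α=0, u≡2; β=2, v≡8 (mod 11); (2|11)=-1, (8|11)=-1; sign (−1)^0·-1^2·-1^0 = +1.
Ram(-146965, 8645) = {5, 7}; no ℚ_5-point on the conic.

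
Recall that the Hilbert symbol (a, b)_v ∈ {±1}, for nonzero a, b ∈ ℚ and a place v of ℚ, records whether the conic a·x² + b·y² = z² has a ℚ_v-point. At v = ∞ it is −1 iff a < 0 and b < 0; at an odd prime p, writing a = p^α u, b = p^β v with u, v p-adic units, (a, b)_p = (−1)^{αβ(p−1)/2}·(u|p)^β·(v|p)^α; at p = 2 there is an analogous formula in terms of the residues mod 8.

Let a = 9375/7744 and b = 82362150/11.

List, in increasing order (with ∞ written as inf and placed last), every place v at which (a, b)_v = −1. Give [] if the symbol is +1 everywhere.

[]

Mod squares: a ≡ 15, b ≡ 66. Check v ∈ {∞, 2, 3, 5, 11, 13, 19}.
v=19: a=19^0·(≡18), b=19^2·(≡5) mod 19; (18|19)=-1, (5|19)=+1; (−1)^{0·2·9}·(-1)^2·(+1)^0 = +1.
v=3: a=3^1·(≡2), b=3^3·(≡1) mod 3; (2|3)=-1, (1|3)=+1; (−1)^{1·3·1}·(-1)^3·(+1)^1 = +1.
v=13: a=13^0·(≡6), b=13^2·(≡10) mod 13; (6|13)=-1, (10|13)=+1; (−1)^{0·2·6}·(-1)^2·(+1)^0 = +1.
v=11: a=11^-2·(≡4), b=11^-1·(≡2) mod 11; (4|11)=+1, (2|11)=-1; (−1)^{-2·-1·5}·(+1)^-1·(-1)^-2 = +1.
v=5: a=5^5·(≡2), b=5^2·(≡1) mod 5; (2|5)=-1, (1|5)=+1; (−1)^{5·2·2}·(-1)^2·(+1)^5 = +1.
v=2: v_2(a)=-6, v_2(b)=1; units ≡ 7, 1 (mod 8); ε·ε+αω+βω = 1·0+-6·0+1·0 ≡ 0  ⇒  (a,b)_2 = +1.
v=∞: 15 > 0 and 66 > 0  ⇒  (a,b)_∞ = +1.
Ram(a, b) = ∅: the form 15·x² + 66·y² − z² is isotropic over every ℚ_v, so by Hasse–Minkowski it is isotropic over ℚ.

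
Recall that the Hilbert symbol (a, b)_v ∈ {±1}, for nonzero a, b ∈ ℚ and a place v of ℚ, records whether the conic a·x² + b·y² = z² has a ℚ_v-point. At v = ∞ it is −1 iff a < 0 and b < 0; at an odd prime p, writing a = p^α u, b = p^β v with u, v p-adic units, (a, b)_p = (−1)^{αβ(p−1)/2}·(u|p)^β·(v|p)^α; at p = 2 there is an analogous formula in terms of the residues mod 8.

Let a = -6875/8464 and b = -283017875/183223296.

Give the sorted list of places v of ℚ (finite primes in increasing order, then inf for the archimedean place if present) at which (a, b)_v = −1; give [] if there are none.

[41, inf]

Mod squares: a ≡ -11, b ≡ -4715. Check v ∈ {∞, 2, 3, 5, 7, 11, 23, 41, 47}.
v=2: v_2(a)=-4, v_2(b)=-10; units ≡ 5, 5 (mod 8); ε·ε+αω+βω = 0·0+-4·1+-10·1 ≡ 0  ⇒  (a,b)_2 = +1.
v=7: a=7^0·(≡6), b=7^4·(≡3) mod 7; (6|7)=-1, (3|7)=-1; (−1)^{0·4·3}·(-1)^4·(-1)^0 = +1.
v=41: a=41^0·(≡3), b=41^1·(≡23) mod 41; (3|41)=-1, (23|41)=+1; (−1)^{0·1·20}·(-1)^1·(+1)^0 = -1.
v=5: a=5^4·(≡1), b=5^3·(≡2) mod 5; (1|5)=+1, (2|5)=-1; (−1)^{4·3·2}·(+1)^3·(-1)^4 = +1.
v=11: a=11^1·(≡7), b=11^0·(≡1) mod 11; (7|11)=-1, (1|11)=+1; (−1)^{1·0·5}·(-1)^0·(+1)^1 = +1.
v=3: a=3^0·(≡1), b=3^-4·(≡1) mod 3; (1|3)=+1, (1|3)=+1; (−1)^{0·-4·1}·(+1)^-4·(+1)^0 = +1.
v=23: a=23^-2·(≡3), b=23^1·(≡6) mod 23; (3|23)=+1, (6|23)=+1; (−1)^{-2·1·11}·(+1)^1·(+1)^-2 = +1.
v=47: a=47^0·(≡32), b=47^-2·(≡21) mod 47; (32|47)=+1, (21|47)=+1; (−1)^{0·-2·23}·(+1)^-2·(+1)^0 = +1.
v=∞: -11 < 0 and -4715 < 0  ⇒  (a,b)_∞ = -1.
Ram(-11, -4715) = {41, ∞}; no ℚ_41-point on the conic.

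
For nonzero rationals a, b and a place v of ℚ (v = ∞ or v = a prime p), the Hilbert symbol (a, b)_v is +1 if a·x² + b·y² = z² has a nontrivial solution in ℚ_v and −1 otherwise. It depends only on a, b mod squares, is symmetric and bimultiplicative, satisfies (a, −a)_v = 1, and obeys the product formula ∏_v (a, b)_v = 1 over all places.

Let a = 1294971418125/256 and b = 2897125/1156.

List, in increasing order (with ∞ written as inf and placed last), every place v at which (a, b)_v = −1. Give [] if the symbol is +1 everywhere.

[7, 11]

Mod squares: a ≡ 21, b ≡ 2365. Check v ∈ {∞, 2, 3, 5, 7, 11, 17, 43}.
v=17: a=17^0·(≡8), b=17^-2·(≡9) mod 17; (8|17)=+1, (9|17)=+1; (−1)^{0·-2·8}·(+1)^-2·(+1)^0 = +1.
v=43: a=43^2·(≡10), b=43^1·(≡27) mod 43; (10|43)=+1, (27|43)=-1; (−1)^{2·1·21}·(+1)^1·(-1)^2 = +1.
v=2: v_2(a)=-8, v_2(b)=-2; units ≡ 5, 5 (mod 8); ε·ε+αω+βω = 0·0+-8·1+-2·1 ≡ 0  ⇒  (a,b)_2 = +1.
v=5: a=5^4·(≡4), b=5^3·(≡2) mod 5; (4|5)=+1, (2|5)=-1; (−1)^{4·3·2}·(+1)^3·(-1)^4 = +1.
v=11: a=11^2·(≡8), b=11^1·(≡2) mod 11; (8|11)=-1, (2|11)=-1; (−1)^{2·1·5}·(-1)^1·(-1)^2 = -1.
v=7: a=7^3·(≡6), b=7^2·(≡3) mod 7; (6|7)=-1, (3|7)=-1; (−1)^{3·2·3}·(-1)^2·(-1)^3 = -1.
v=3: a=3^3·(≡1), b=3^0·(≡1) mod 3; (1|3)=+1, (1|3)=+1; (−1)^{3·0·1}·(+1)^0·(+1)^3 = +1.
v=∞: 21 > 0 and 2365 > 0  ⇒  (a,b)_∞ = +1.
(21, 2365 / ℚ) ramifies at {7, 11}: a division algebra.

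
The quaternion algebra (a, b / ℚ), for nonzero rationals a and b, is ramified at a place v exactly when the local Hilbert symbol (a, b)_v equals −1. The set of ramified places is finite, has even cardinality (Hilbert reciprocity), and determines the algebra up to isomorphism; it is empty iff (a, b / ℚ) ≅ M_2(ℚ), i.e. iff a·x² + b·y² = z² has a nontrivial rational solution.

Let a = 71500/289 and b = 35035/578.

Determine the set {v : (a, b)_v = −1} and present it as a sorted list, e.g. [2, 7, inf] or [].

Mod squares: a ≡ 715, b ≡ 1430. Check v ∈ {∞, 2, 5, 7, 11, 13, 17}.
v=13: a=13^1·(≡9), b=13^1·(≡5) mod 13; (9|13)=+1, (5|13)=-1; (−1)^{1·1·6}·(+1)^1·(-1)^1 = -1.
v=11: a=11^1·(≡7), b=11^1·(≡1) mod 11; (7|11)=-1, (1|11)=+1; (−1)^{1·1·5}·(-1)^1·(+1)^1 = +1.
v=∞: 715 > 0 and 1430 > 0  ⇒  (a,b)_∞ = +1.
v=2: v_2(a)=2, v_2(b)=-1; units ≡ 3, 3 (mod 8); ε·ε+αω+βω = 1·1+2·1+-1·1 ≡ 0  ⇒  (a,b)_2 = +1.
v=17: a=17^-2·(≡15), b=17^-2·(≡16) mod 17; (15|17)=+1, (16|17)=+1; (−1)^{-2·-2·8}·(+1)^-2·(+1)^-2 = +1.
v=5: a=5^3·(≡3), b=5^1·(≡4) mod 5; (3|5)=-1, (4|5)=+1; (−1)^{3·1·2}·(-1)^1·(+1)^3 = -1.
v=7: a=7^0·(≡1), b=7^2·(≡2) mod 7; (1|7)=+1, (2|7)=+1; (−1)^{0·2·3}·(+1)^2·(+1)^0 = +1.
Ram(715, 1430) = {5, 13}; no ℚ_5-point on the conic.

[5, 13]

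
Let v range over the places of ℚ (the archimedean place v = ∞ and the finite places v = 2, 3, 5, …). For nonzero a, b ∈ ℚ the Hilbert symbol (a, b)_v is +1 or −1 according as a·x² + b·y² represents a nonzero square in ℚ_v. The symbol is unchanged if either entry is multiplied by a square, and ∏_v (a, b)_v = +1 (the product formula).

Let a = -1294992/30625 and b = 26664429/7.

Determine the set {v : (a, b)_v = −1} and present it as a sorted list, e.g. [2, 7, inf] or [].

[2, 19]

(a, b) ≡ (-17, 100947) mod (ℚ^×)²; places V = {2, 3, 5, 7, 11, 17, 19, 23, 43, ∞}.
(a,b)_2: α=4, β=0; u≡7, v≡3 (mod 8); ε(u)ε(v)=1·1, αω(v)=4·1, βω(u)=0·0; sum ≡ 1  ⇒  -1.
(a,b)_3: α=2, u≡1; β=1, v≡1 (mod 3); (1|3)=+1, (1|3)=+1; sign (−1)^0·+1^1·+1^2 = +1.
(a,b)_∞: sgn(-17)=−, sgn(100947)=+, so +1.
(a,b)_11: α=0, u≡5; β=1, v≡5 (mod 11); (5|11)=+1, (5|11)=+1; sign (−1)^0·+1^1·+1^0 = +1.
(a,b)_5: α=-4, u≡2; β=0, v≡2 (mod 5); (2|5)=-1, (2|5)=-1; sign (−1)^0·-1^0·-1^-4 = +1.
(a,b)_17: α=1, u≡15; β=0, v≡2 (mod 17); (15|17)=+1, (2|17)=+1; sign (−1)^0·+1^0·+1^1 = +1.
(a,b)_23: α=2, u≡3; β=1, v≡11 (mod 23); (3|23)=+1, (11|23)=-1; sign (−1)^0·+1^1·-1^2 = +1.
(a,b)_19: α=0, u≡3; β=1, v≡10 (mod 19); (3|19)=-1, (10|19)=-1; sign (−1)^0·-1^1·-1^0 = -1.
(a,b)_7: α=-2, u≡4; β=-1, v≡1 (mod 7); (4|7)=+1, (1|7)=+1; sign (−1)^0·+1^-1·+1^-2 = +1.
(a,b)_43: α=0, u≡33; β=2, v≡33 (mod 43); (33|43)=-1, (33|43)=-1; sign (−1)^0·-1^2·-1^0 = +1.
|Ram(-17, 100947)| = 2, even; anisotropic at {2, 19}.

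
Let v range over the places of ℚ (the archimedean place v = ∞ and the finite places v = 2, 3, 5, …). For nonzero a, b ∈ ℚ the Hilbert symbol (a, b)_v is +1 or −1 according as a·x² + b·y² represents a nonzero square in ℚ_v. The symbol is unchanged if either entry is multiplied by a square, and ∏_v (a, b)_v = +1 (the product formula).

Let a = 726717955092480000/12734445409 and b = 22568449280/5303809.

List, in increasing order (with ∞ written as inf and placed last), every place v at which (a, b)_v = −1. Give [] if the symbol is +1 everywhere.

Mod squares: a ≡ 8398, b ≡ 5. Check v ∈ {∞, 2, 3, 5, 7, 13, 17, 19, 47}.
v=∞: 8398 > 0 and 5 > 0  ⇒  (a,b)_∞ = +1.
v=19: a=19^3·(≡11), b=19^2·(≡6) mod 19; (11|19)=+1, (6|19)=+1; (−1)^{3·2·9}·(+1)^2·(+1)^3 = +1.
v=3: a=3^4·(≡1), b=3^0·(≡2) mod 3; (1|3)=+1, (2|3)=-1; (−1)^{4·0·1}·(+1)^0·(-1)^4 = +1.
v=7: a=7^-8·(≡5), b=7^-4·(≡5) mod 7; (5|7)=-1, (5|7)=-1; (−1)^{-8·-4·3}·(-1)^-4·(-1)^-8 = +1.
v=2: v_2(a)=15, v_2(b)=8; units ≡ 7, 5 (mod 8); ε·ε+αω+βω = 1·0+15·1+8·0 ≡ 1  ⇒  (a,b)_2 = -1.
v=47: a=47^-2·(≡17), b=47^-2·(≡46) mod 47; (17|47)=+1, (46|47)=-1; (−1)^{-2·-2·23}·(+1)^-2·(-1)^-2 = +1.
v=13: a=13^1·(≡12), b=13^2·(≡6) mod 13; (12|13)=+1, (6|13)=-1; (−1)^{1·2·6}·(+1)^2·(-1)^1 = -1.
v=17: a=17^3·(≡16), b=17^2·(≡5) mod 17; (16|17)=+1, (5|17)=-1; (−1)^{3·2·8}·(+1)^2·(-1)^3 = -1.
v=5: a=5^4·(≡2), b=5^1·(≡4) mod 5; (2|5)=-1, (4|5)=+1; (−1)^{4·1·2}·(-1)^1·(+1)^4 = -1.
|Ram(8398, 5)| = 4, even; anisotropic at {2, 5, 13, 17}.

[2, 5, 13, 17]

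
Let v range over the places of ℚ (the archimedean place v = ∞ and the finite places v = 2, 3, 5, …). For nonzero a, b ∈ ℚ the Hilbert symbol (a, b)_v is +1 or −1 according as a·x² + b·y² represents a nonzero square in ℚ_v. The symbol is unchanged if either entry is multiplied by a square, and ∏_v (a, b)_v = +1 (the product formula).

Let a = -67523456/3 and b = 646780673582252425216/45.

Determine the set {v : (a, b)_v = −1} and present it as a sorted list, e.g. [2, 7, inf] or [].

Mod squares: a ≡ -3165162, b ≡ 44330. Check v ∈ {∞, 2, 3, 5, 7, 11, 13, 17, 31}.
v=11: a=11^1·(≡7), b=11^3·(≡4) mod 11; (7|11)=-1, (4|11)=+1; (−1)^{1·3·5}·(-1)^3·(+1)^1 = +1.
v=7: a=7^1·(≡3), b=7^2·(≡6) mod 7; (3|7)=-1, (6|7)=-1; (−1)^{1·2·3}·(-1)^2·(-1)^1 = -1.
v=13: a=13^1·(≡4), b=13^3·(≡3) mod 13; (4|13)=+1, (3|13)=+1; (−1)^{1·3·6}·(+1)^3·(+1)^1 = +1.
v=17: a=17^1·(≡16), b=17^2·(≡5) mod 17; (16|17)=+1, (5|17)=-1; (−1)^{1·2·8}·(+1)^2·(-1)^1 = -1.
v=2: v_2(a)=7, v_2(b)=19; units ≡ 3, 5 (mod 8); ε·ε+αω+βω = 1·0+7·1+19·1 ≡ 0  ⇒  (a,b)_2 = +1.
v=31: a=31^1·(≡13), b=31^3·(≡16) mod 31; (13|31)=-1, (16|31)=+1; (−1)^{1·3·15}·(-1)^3·(+1)^1 = +1.
v=∞: -3165162 < 0 and 44330 > 0  ⇒  (a,b)_∞ = +1.
v=3: a=3^-1·(≡1), b=3^-2·(≡2) mod 3; (1|3)=+1, (2|3)=-1; (−1)^{-1·-2·1}·(+1)^-2·(-1)^-1 = -1.
v=5: a=5^0·(≡3), b=5^-1·(≡4) mod 5; (3|5)=-1, (4|5)=+1; (−1)^{0·-1·2}·(-1)^-1·(+1)^0 = -1.
(-3165162, 44330 / ℚ) ramifies at {3, 5, 7, 17}: a division algebra.

[3, 5, 7, 17]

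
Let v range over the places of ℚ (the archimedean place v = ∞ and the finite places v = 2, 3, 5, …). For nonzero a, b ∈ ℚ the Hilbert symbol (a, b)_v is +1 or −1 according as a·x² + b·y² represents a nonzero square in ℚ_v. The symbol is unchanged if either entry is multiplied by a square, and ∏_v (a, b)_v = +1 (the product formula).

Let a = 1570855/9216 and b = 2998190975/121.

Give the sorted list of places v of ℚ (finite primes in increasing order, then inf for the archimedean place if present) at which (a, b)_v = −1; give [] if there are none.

Mod squares: a ≡ 55, b ≡ 4199. Check v ∈ {∞, 2, 3, 5, 11, 13, 17, 19}.
v=5: a=5^1·(≡1), b=5^2·(≡4) mod 5; (1|5)=+1, (4|5)=+1; (−1)^{1·2·2}·(+1)^2·(+1)^1 = +1.
v=17: a=17^0·(≡2), b=17^1·(≡2) mod 17; (2|17)=+1, (2|17)=+1; (−1)^{0·1·8}·(+1)^1·(+1)^0 = +1.
v=2: v_2(a)=-10, v_2(b)=0; units ≡ 7, 7 (mod 8); ε·ε+αω+βω = 1·1+-10·0+0·0 ≡ 1  ⇒  (a,b)_2 = -1.
v=3: a=3^-2·(≡1), b=3^0·(≡2) mod 3; (1|3)=+1, (2|3)=-1; (−1)^{-2·0·1}·(+1)^0·(-1)^-2 = +1.
v=∞: 55 > 0 and 4199 > 0  ⇒  (a,b)_∞ = +1.
v=11: a=11^1·(≡4), b=11^-2·(≡10) mod 11; (4|11)=+1, (10|11)=-1; (−1)^{1·-2·5}·(+1)^-2·(-1)^1 = -1.
v=13: a=13^4·(≡10), b=13^5·(≡7) mod 13; (10|13)=+1, (7|13)=-1; (−1)^{4·5·6}·(+1)^5·(-1)^4 = +1.
v=19: a=19^0·(≡11), b=19^1·(≡14) mod 19; (11|19)=+1, (14|19)=-1; (−1)^{0·1·9}·(+1)^1·(-1)^0 = +1.
|Ram(55, 4199)| = 2, even; anisotropic at {2, 11}.

[2, 11]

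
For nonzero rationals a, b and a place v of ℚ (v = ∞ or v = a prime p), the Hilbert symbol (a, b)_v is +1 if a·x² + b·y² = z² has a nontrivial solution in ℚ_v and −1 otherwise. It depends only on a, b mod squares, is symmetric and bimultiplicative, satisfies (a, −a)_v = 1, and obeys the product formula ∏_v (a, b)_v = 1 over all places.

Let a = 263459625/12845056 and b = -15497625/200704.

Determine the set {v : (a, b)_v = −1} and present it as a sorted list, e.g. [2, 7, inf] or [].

Mod squares: a ≡ 36465, b ≡ -2145. Check v ∈ {∞, 2, 3, 5, 7, 11, 13, 17}.
v=5: a=5^3·(≡2), b=5^3·(≡1) mod 5; (2|5)=-1, (1|5)=+1; (−1)^{3·3·2}·(-1)^3·(+1)^3 = -1.
v=3: a=3^1·(≡2), b=3^1·(≡2) mod 3; (2|3)=-1, (2|3)=-1; (−1)^{1·1·1}·(-1)^1·(-1)^1 = -1.
v=∞: 36465 > 0 and -2145 < 0  ⇒  (a,b)_∞ = +1.
v=11: a=11^1·(≡9), b=11^1·(≡3) mod 11; (9|11)=+1, (3|11)=+1; (−1)^{1·1·5}·(+1)^1·(+1)^1 = -1.
v=13: a=13^1·(≡3), b=13^1·(≡4) mod 13; (3|13)=+1, (4|13)=+1; (−1)^{1·1·6}·(+1)^1·(+1)^1 = +1.
v=2: v_2(a)=-18, v_2(b)=-12; units ≡ 1, 7 (mod 8); ε·ε+αω+βω = 0·1+-18·0+-12·0 ≡ 0  ⇒  (a,b)_2 = +1.
v=7: a=7^-2·(≡2), b=7^-2·(≡4) mod 7; (2|7)=+1, (4|7)=+1; (−1)^{-2·-2·3}·(+1)^-2·(+1)^-2 = +1.
v=17: a=17^3·(≡14), b=17^2·(≡5) mod 17; (14|17)=-1, (5|17)=-1; (−1)^{3·2·8}·(-1)^2·(-1)^3 = -1.
Ram(36465, -2145) = {3, 5, 11, 17}; no ℚ_3-point on the conic.

[3, 5, 11, 17]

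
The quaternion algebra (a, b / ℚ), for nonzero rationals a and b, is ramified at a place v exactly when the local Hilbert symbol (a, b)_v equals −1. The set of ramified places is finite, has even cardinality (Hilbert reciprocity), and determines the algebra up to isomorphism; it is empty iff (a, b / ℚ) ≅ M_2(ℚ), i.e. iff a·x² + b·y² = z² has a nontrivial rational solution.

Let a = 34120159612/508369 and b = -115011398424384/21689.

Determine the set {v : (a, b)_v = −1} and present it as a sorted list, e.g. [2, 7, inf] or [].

(a, b) ≡ (3552703, -122040149) mod (ℚ^×)²; places V = {2, 3, 7, 11, 23, 29, 31, 37, 41, 43, ∞}.
(a,b)_∞: sgn(3552703)=+, sgn(-122040149)=−, so +1.
(a,b)_11: α=1, u≡6; β=1, v≡7 (mod 11); (6|11)=-1, (7|11)=-1; sign (−1)^1·-1^1·-1^1 = -1.
(a,b)_2: α=2, β=6; u≡7, v≡3 (mod 8); ε(u)ε(v)=1·1, αω(v)=2·1, βω(u)=6·0; sum ≡ 1  ⇒  -1.
(a,b)_3: α=0, u≡1; β=2, v≡1 (mod 3); (1|3)=+1, (1|3)=+1; sign (−1)^0·+1^2·+1^0 = +1.
(a,b)_43: α=1, u≡8; β=1, v≡7 (mod 43); (8|43)=-1, (7|43)=-1; sign (−1)^1·-1^1·-1^1 = -1.
(a,b)_23: α=-2, u≡16; β=-2, v≡4 (mod 23); (16|23)=+1, (4|23)=+1; sign (−1)^0·+1^-2·+1^-2 = +1.
(a,b)_37: α=1, u≡26; β=2, v≡13 (mod 37); (26|37)=+1, (13|37)=-1; sign (−1)^0·+1^2·-1^1 = -1.
(a,b)_29: α=1, u≡3; β=1, v≡24 (mod 29); (3|29)=-1, (24|29)=+1; sign (−1)^0·-1^1·+1^1 = -1.
(a,b)_7: α=5, u≡4; β=3, v≡3 (mod 7); (4|7)=+1, (3|7)=-1; sign (−1)^1·+1^3·-1^5 = +1.
(a,b)_41: α=0, u≡12; β=-1, v≡34 (mod 41); (12|41)=-1, (34|41)=-1; sign (−1)^0·-1^-1·-1^0 = -1.
(a,b)_31: α=-2, u≡1; β=1, v≡20 (mod 31); (1|31)=+1, (20|31)=+1; sign (−1)^0·+1^1·+1^-2 = +1.
Ram(3552703, -122040149) = {2, 11, 29, 37, 41, 43}; no ℚ_2-point on the conic.

[2, 11, 29, 37, 41, 43]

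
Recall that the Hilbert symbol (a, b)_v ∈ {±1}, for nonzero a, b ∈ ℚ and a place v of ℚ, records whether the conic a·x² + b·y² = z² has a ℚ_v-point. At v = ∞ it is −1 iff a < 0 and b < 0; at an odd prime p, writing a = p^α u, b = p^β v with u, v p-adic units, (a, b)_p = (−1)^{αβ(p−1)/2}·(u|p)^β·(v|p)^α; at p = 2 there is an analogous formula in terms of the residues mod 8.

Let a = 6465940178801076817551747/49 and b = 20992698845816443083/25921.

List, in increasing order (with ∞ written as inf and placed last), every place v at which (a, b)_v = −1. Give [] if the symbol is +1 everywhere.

[2, 29]

(a, b) ≡ (734483, 403) mod (ℚ^×)²; places V = {2, 3, 7, 13, 19, 23, 29, 31, 43, ∞}.
(a,b)_∞: sgn(734483)=+, sgn(403)=+, so +1.
(a,b)_3: α=2, u≡2; β=2, v≡1 (mod 3); (2|3)=-1, (1|3)=+1; sign (−1)^0·-1^2·+1^2 = +1.
(a,b)_29: α=3, u≡18; β=2, v≡27 (mod 29); (18|29)=-1, (27|29)=-1; sign (−1)^0·-1^2·-1^3 = -1.
(a,b)_19: α=5, u≡6; β=4, v≡9 (mod 19); (6|19)=+1, (9|19)=+1; sign (−1)^0·+1^4·+1^5 = +1.
(a,b)_7: α=-2, u≡4; β=-2, v≡4 (mod 7); (4|7)=+1, (4|7)=+1; sign (−1)^0·+1^-2·+1^-2 = +1.
(a,b)_43: α=3, u≡24; β=2, v≡1 (mod 43); (24|43)=+1, (1|43)=+1; sign (−1)^0·+1^2·+1^3 = +1.
(a,b)_31: α=1, u≡18; β=1, v≡12 (mod 31); (18|31)=+1, (12|31)=-1; sign (−1)^1·+1^1·-1^1 = +1.
(a,b)_2: α=0, β=0; u≡3, v≡3 (mod 8); ε(u)ε(v)=1·1, αω(v)=0·1, βω(u)=0·1; sum ≡ 1  ⇒  -1.
(a,b)_23: α=0, u≡16; β=-2, v≡1 (mod 23); (16|23)=+1, (1|23)=+1; sign (−1)^0·+1^-2·+1^0 = +1.
(a,b)_13: α=6, u≡4; β=5, v≡11 (mod 13); (4|13)=+1, (11|13)=-1; sign (−1)^0·+1^5·-1^6 = +1.
(734483, 403 / ℚ) ramifies at {2, 29}: a division algebra.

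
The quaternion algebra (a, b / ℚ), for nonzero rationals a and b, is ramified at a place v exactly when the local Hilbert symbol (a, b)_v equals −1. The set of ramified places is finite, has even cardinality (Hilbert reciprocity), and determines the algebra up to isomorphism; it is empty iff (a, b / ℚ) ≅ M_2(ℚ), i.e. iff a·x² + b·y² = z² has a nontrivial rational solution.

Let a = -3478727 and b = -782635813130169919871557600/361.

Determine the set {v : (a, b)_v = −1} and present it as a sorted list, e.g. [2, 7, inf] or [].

(a, b) ≡ (-3478727, -28310254) mod (ℚ^×)²; places V = {2, 5, 7, 17, 19, 23, 31, 37, 41, 43, ∞}.
(a,b)_23: α=1, u≡22; β=6, v≡6 (mod 23); (22|23)=-1, (6|23)=+1; sign (−1)^0·-1^6·+1^1 = +1.
(a,b)_2: α=0, β=5; u≡1, v≡1 (mod 8); ε(u)ε(v)=0·0, αω(v)=0·0, βω(u)=5·0; sum ≡ 0  ⇒  +1.
(a,b)_43: α=0, u≡16; β=1, v≡24 (mod 43); (16|43)=+1, (24|43)=+1; sign (−1)^0·+1^1·+1^0 = +1.
(a,b)_19: α=0, u≡2; β=-2, v≡3 (mod 19); (2|19)=-1, (3|19)=-1; sign (−1)^0·-1^-2·-1^0 = +1.
(a,b)_17: α=1, u≡15; β=2, v≡1 (mod 17); (15|17)=+1, (1|17)=+1; sign (−1)^0·+1^2·+1^1 = +1.
(a,b)_37: α=0, u≡13; β=1, v≡23 (mod 37); (13|37)=-1, (23|37)=-1; sign (−1)^0·-1^1·-1^0 = -1.
(a,b)_41: α=1, u≡23; β=3, v≡7 (mod 41); (23|41)=+1, (7|41)=-1; sign (−1)^0·+1^3·-1^1 = -1.
(a,b)_5: α=0, u≡3; β=2, v≡1 (mod 5); (3|5)=-1, (1|5)=+1; sign (−1)^0·-1^2·+1^0 = +1.
(a,b)_∞: sgn(-3478727)=−, sgn(-28310254)=−, so -1.
(a,b)_7: α=1, u≡4; β=1, v≡5 (mod 7); (4|7)=+1, (5|7)=-1; sign (−1)^1·+1^1·-1^1 = +1.
(a,b)_31: α=1, u≡3; β=3, v≡17 (mod 31); (3|31)=-1, (17|31)=-1; sign (−1)^1·-1^3·-1^1 = -1.
(-3478727, -28310254 / ℚ) ramifies at {31, 37, 41, ∞}: a division algebra.

[31, 37, 41, inf]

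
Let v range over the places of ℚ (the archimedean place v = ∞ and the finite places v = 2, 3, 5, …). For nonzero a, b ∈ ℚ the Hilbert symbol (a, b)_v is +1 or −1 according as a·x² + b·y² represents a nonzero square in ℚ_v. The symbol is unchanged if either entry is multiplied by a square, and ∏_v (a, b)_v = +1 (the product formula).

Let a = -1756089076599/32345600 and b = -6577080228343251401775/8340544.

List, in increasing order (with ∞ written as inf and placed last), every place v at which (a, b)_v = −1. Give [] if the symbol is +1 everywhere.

[17, inf]

(a, b) ≡ (-34034, -231) mod (ℚ^×)²; places V = {2, 3, 5, 7, 11, 13, 17, 19, 31, ∞}.
(a,b)_∞: sgn(-34034)=−, sgn(-231)=−, so -1.
(a,b)_2: α=-9, β=-6; u≡7, v≡1 (mod 8); ε(u)ε(v)=1·0, αω(v)=-9·0, βω(u)=-6·0; sum ≡ 0  ⇒  +1.
(a,b)_17: α=5, u≡16; β=6, v≡12 (mod 17); (16|17)=+1, (12|17)=-1; sign (−1)^0·+1^6·-1^5 = -1.
(a,b)_5: α=-2, u≡4; β=2, v≡1 (mod 5); (4|5)=+1, (1|5)=+1; sign (−1)^0·+1^2·+1^-2 = +1.
(a,b)_31: α=2, u≡19; β=2, v≡12 (mod 31); (19|31)=+1, (12|31)=-1; sign (−1)^0·+1^2·-1^2 = +1.
(a,b)_11: α=1, u≡6; β=3, v≡9 (mod 11); (6|11)=-1, (9|11)=+1; sign (−1)^1·-1^3·+1^1 = +1.
(a,b)_7: α=-1, u≡5; β=5, v≡2 (mod 7); (5|7)=-1, (2|7)=+1; sign (−1)^1·-1^5·+1^-1 = +1.
(a,b)_3: α=2, u≡1; β=1, v≡1 (mod 3); (1|3)=+1, (1|3)=+1; sign (−1)^0·+1^1·+1^2 = +1.
(a,b)_13: α=1, u≡2; β=2, v≡1 (mod 13); (2|13)=-1, (1|13)=+1; sign (−1)^0·-1^2·+1^1 = +1.
(a,b)_19: α=-2, u≡3; β=-4, v≡5 (mod 19); (3|19)=-1, (5|19)=+1; sign (−1)^0·-1^-4·+1^-2 = +1.
|Ram(-34034, -231)| = 2, even; anisotropic at {17, ∞}.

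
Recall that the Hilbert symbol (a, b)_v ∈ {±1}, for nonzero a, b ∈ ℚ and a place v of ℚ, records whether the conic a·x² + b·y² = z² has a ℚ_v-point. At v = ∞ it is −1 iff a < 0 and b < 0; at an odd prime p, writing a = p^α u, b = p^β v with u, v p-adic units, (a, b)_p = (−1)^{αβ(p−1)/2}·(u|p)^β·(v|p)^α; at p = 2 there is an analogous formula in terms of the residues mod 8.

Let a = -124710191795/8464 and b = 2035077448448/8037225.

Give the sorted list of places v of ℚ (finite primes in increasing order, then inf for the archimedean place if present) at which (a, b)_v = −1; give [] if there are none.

Mod squares: a ≡ -24395, b ≡ 323. Check v ∈ {∞, 2, 3, 5, 7, 11, 17, 19, 23, 41}.
v=5: a=5^1·(≡4), b=5^-2·(≡2) mod 5; (4|5)=+1, (2|5)=-1; (−1)^{1·-2·2}·(+1)^-2·(-1)^1 = -1.
v=∞: -24395 < 0 and 323 > 0  ⇒  (a,b)_∞ = +1.
v=11: a=11^0·(≡4), b=11^4·(≡1) mod 11; (4|11)=+1, (1|11)=+1; (−1)^{0·4·5}·(+1)^4·(+1)^0 = +1.
v=7: a=7^3·(≡1), b=7^-2·(≡2) mod 7; (1|7)=+1, (2|7)=+1; (−1)^{3·-2·3}·(+1)^-2·(+1)^3 = +1.
v=17: a=17^3·(≡6), b=17^1·(≡16) mod 17; (6|17)=-1, (16|17)=+1; (−1)^{3·1·8}·(-1)^1·(+1)^3 = -1.
v=41: a=41^1·(≡40), b=41^2·(≡40) mod 41; (40|41)=+1, (40|41)=+1; (−1)^{1·2·20}·(+1)^2·(+1)^1 = +1.
v=19: a=19^2·(≡7), b=19^1·(≡5) mod 19; (7|19)=+1, (5|19)=+1; (−1)^{2·1·9}·(+1)^1·(+1)^2 = +1.
v=23: a=23^-2·(≡13), b=23^0·(≡6) mod 23; (13|23)=+1, (6|23)=+1; (−1)^{-2·0·11}·(+1)^0·(+1)^-2 = +1.
v=2: v_2(a)=-4, v_2(b)=8; units ≡ 5, 3 (mod 8); ε·ε+αω+βω = 0·1+-4·1+8·1 ≡ 0  ⇒  (a,b)_2 = +1.
v=3: a=3^0·(≡1), b=3^-8·(≡2) mod 3; (1|3)=+1, (2|3)=-1; (−1)^{0·-8·1}·(+1)^-8·(-1)^0 = +1.
(-24395, 323 / ℚ) ramifies at {5, 17}: a division algebra.

[5, 17]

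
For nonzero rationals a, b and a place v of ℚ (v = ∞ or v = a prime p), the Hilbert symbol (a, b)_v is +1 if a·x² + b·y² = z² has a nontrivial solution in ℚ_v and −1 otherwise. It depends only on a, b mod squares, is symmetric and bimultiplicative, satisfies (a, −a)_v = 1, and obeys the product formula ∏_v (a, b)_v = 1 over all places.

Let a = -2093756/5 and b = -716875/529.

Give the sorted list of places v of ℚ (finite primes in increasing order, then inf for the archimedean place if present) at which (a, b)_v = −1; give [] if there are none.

[5, 31, 37, inf]

Mod squares: a ≡ -2617195, b ≡ -1147. Check v ∈ {∞, 2, 5, 7, 23, 31, 37, 43, 47}.
v=5: a=5^-1·(≡4), b=5^4·(≡2) mod 5; (4|5)=+1, (2|5)=-1; (−1)^{-1·4·2}·(+1)^4·(-1)^-1 = -1.
v=47: a=47^1·(≡11), b=47^0·(≡17) mod 47; (11|47)=-1, (17|47)=+1; (−1)^{1·0·23}·(-1)^0·(+1)^1 = +1.
v=31: a=31^0·(≡3), b=31^1·(≡16) mod 31; (3|31)=-1, (16|31)=+1; (−1)^{0·1·15}·(-1)^1·(+1)^0 = -1.
v=2: v_2(a)=2, v_2(b)=0; units ≡ 5, 5 (mod 8); ε·ε+αω+βω = 0·0+2·1+0·1 ≡ 0  ⇒  (a,b)_2 = +1.
v=43: a=43^1·(≡14), b=43^0·(≡38) mod 43; (14|43)=+1, (38|43)=+1; (−1)^{1·0·21}·(+1)^0·(+1)^1 = +1.
v=∞: -2617195 < 0 and -1147 < 0  ⇒  (a,b)_∞ = -1.
v=7: a=7^1·(≡6), b=7^0·(≡4) mod 7; (6|7)=-1, (4|7)=+1; (−1)^{1·0·3}·(-1)^0·(+1)^1 = +1.
v=23: a=23^0·(≡19), b=23^-2·(≡12) mod 23; (19|23)=-1, (12|23)=+1; (−1)^{0·-2·11}·(-1)^-2·(+1)^0 = +1.
v=37: a=37^1·(≡34), b=37^1·(≡18) mod 37; (34|37)=+1, (18|37)=-1; (−1)^{1·1·18}·(+1)^1·(-1)^1 = -1.
|Ram(-2617195, -1147)| = 4, even; anisotropic at {5, 31, 37, ∞}.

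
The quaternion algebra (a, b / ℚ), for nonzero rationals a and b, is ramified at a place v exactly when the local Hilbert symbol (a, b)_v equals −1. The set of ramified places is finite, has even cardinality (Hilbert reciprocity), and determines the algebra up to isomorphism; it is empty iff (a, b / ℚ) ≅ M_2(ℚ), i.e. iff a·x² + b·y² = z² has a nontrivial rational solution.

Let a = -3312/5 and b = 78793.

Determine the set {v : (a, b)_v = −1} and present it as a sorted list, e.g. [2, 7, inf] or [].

[5, 11, 13, 19]

(a, b) ≡ (-115, 78793) mod (ℚ^×)²; places V = {2, 3, 5, 11, 13, 19, 23, 29, ∞}.
(a,b)_29: α=0, u≡22; β=1, v≡20 (mod 29); (22|29)=+1, (20|29)=+1; sign (−1)^0·+1^1·+1^0 = +1.
(a,b)_13: α=0, u≡11; β=1, v≡3 (mod 13); (11|13)=-1, (3|13)=+1; sign (−1)^0·-1^1·+1^0 = -1.
(a,b)_19: α=0, u≡14; β=1, v≡5 (mod 19); (14|19)=-1, (5|19)=+1; sign (−1)^0·-1^1·+1^0 = -1.
(a,b)_5: α=-1, u≡3; β=0, v≡3 (mod 5); (3|5)=-1, (3|5)=-1; sign (−1)^0·-1^0·-1^-1 = -1.
(a,b)_11: α=0, u≡2; β=1, v≡2 (mod 11); (2|11)=-1, (2|11)=-1; sign (−1)^0·-1^1·-1^0 = -1.
(a,b)_23: α=1, u≡8; β=0, v≡18 (mod 23); (8|23)=+1, (18|23)=+1; sign (−1)^0·+1^0·+1^1 = +1.
(a,b)_2: α=4, β=0; u≡5, v≡1 (mod 8); ε(u)ε(v)=0·0, αω(v)=4·0, βω(u)=0·1; sum ≡ 0  ⇒  +1.
(a,b)_∞: sgn(-115)=−, sgn(78793)=+, so +1.
(a,b)_3: α=2, u≡2; β=0, v≡1 (mod 3); (2|3)=-1, (1|3)=+1; sign (−1)^0·-1^0·+1^2 = +1.
(-115, 78793 / ℚ) ramifies at {5, 11, 13, 19}: a division algebra.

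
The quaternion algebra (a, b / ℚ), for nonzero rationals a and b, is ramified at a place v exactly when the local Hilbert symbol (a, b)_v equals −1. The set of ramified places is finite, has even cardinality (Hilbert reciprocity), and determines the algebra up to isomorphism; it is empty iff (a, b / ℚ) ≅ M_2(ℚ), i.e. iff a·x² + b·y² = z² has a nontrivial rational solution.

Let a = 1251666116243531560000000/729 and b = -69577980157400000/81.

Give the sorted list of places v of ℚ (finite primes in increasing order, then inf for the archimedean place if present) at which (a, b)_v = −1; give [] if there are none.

(a, b) ≡ (38677210, -215) mod (ℚ^×)²; places V = {2, 3, 5, 11, 13, 17, 37, 43, ∞}.
(a,b)_43: α=1, u≡19; β=1, v≡36 (mod 43); (19|43)=-1, (36|43)=+1; sign (−1)^1·-1^1·+1^1 = +1.
(a,b)_11: α=3, u≡1; β=2, v≡3 (mod 11); (1|11)=+1, (3|11)=+1; sign (−1)^0·+1^2·+1^3 = +1.
(a,b)_3: α=-6, u≡1; β=-4, v≡1 (mod 3); (1|3)=+1, (1|3)=+1; sign (−1)^0·+1^-4·+1^-6 = +1.
(a,b)_17: α=3, u≡3; β=2, v≡7 (mod 17); (3|17)=-1, (7|17)=-1; sign (−1)^0·-1^2·-1^3 = -1.
(a,b)_37: α=3, u≡32; β=2, v≡30 (mod 37); (32|37)=-1, (30|37)=+1; sign (−1)^0·-1^2·+1^3 = +1.
(a,b)_13: α=3, u≡4; β=2, v≡8 (mod 13); (4|13)=+1, (8|13)=-1; sign (−1)^0·+1^2·-1^3 = -1.
(a,b)_2: α=9, β=6; u≡5, v≡1 (mod 8); ε(u)ε(v)=0·0, αω(v)=9·0, βω(u)=6·1; sum ≡ 0  ⇒  +1.
(a,b)_5: α=7, u≡2; β=5, v≡2 (mod 5); (2|5)=-1, (2|5)=-1; sign (−1)^0·-1^5·-1^7 = +1.
(a,b)_∞: sgn(38677210)=+, sgn(-215)=−, so +1.
Ram(38677210, -215) = {13, 17}; no ℚ_13-point on the conic.

[13, 17]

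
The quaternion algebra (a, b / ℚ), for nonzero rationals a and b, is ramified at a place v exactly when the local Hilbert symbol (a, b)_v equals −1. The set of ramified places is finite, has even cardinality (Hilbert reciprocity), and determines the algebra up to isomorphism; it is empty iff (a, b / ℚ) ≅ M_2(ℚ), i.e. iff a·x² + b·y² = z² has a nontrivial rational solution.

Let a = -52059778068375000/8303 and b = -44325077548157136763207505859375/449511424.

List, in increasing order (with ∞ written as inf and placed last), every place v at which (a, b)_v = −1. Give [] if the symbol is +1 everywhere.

Mod squares: a ≡ -109802, b ≡ -418285. Check v ∈ {∞, 2, 3, 5, 7, 11, 17, 19, 23, 31, 37}.
v=11: a=11^1·(≡2), b=11^4·(≡5) mod 11; (2|11)=-1, (5|11)=+1; (−1)^{1·4·5}·(-1)^4·(+1)^1 = +1.
v=2: v_2(a)=3, v_2(b)=-16; units ≡ 3, 3 (mod 8); ε·ε+αω+βω = 1·1+3·1+-16·1 ≡ 0  ⇒  (a,b)_2 = +1.
v=17: a=17^2·(≡8), b=17^3·(≡11) mod 17; (8|17)=+1, (11|17)=-1; (−1)^{2·3·8}·(+1)^3·(-1)^2 = +1.
v=7: a=7^3·(≡4), b=7^5·(≡2) mod 7; (4|7)=+1, (2|7)=+1; (−1)^{3·5·3}·(+1)^5·(+1)^3 = -1.
v=3: a=3^2·(≡1), b=3^6·(≡2) mod 3; (1|3)=+1, (2|3)=-1; (−1)^{2·6·1}·(+1)^6·(-1)^2 = +1.
v=31: a=31^1·(≡30), b=31^2·(≡17) mod 31; (30|31)=-1, (17|31)=-1; (−1)^{1·2·15}·(-1)^2·(-1)^1 = -1.
v=5: a=5^6·(≡3), b=5^9·(≡3) mod 5; (3|5)=-1, (3|5)=-1; (−1)^{6·9·2}·(-1)^9·(-1)^6 = -1.
v=23: a=23^-1·(≡14), b=23^2·(≡2) mod 23; (14|23)=-1, (2|23)=+1; (−1)^{-1·2·11}·(-1)^2·(+1)^-1 = +1.
v=19: a=19^-2·(≡10), b=19^-3·(≡7) mod 19; (10|19)=-1, (7|19)=+1; (−1)^{-2·-3·9}·(-1)^-3·(+1)^-2 = -1.
v=37: a=37^2·(≡5), b=37^3·(≡14) mod 37; (5|37)=-1, (14|37)=-1; (−1)^{2·3·18}·(-1)^3·(-1)^2 = -1.
v=∞: -109802 < 0 and -418285 < 0  ⇒  (a,b)_∞ = -1.
Ram(-109802, -418285) = {5, 7, 19, 31, 37, ∞}; no ℚ_5-point on the conic.

[5, 7, 19, 31, 37, inf]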